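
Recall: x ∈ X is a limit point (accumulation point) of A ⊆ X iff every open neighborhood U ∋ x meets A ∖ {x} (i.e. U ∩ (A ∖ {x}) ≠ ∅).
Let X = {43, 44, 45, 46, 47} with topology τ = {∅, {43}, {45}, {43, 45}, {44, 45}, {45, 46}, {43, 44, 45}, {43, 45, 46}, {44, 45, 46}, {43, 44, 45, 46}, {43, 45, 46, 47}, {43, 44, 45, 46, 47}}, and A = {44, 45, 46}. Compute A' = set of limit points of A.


A' = {44, 46, 47}

For each x ∈ X, list the open sets U ∈ τ with x ∈ U, then check whether U ∩ (A ∖ {x}) ≠ ∅ for every such U.
  x = 43: open {43} ∋ x has {43} ∩ (A ∖ {43}) = ∅, so x is NOT a limit point.
  x = 44: opens ∋ x are {44, 45}, {43, 44, 45}, {44, 45, 46}, {43, 44, 45, 46}, {43, 44, 45, 46, 47}; each meets A ∖ {44}, so x IS a limit point.
  x = 45: open {45} ∋ x has {45} ∩ (A ∖ {45}) = ∅, so x is NOT a limit point.
  x = 46: opens ∋ x are {45, 46}, {43, 45, 46}, {44, 45, 46}, {43, 44, 45, 46}, {43, 45, 46, 47}, {43, 44, 45, 46, 47}; each meets A ∖ {46}, so x IS a limit point.
  x = 47: opens ∋ x are {43, 45, 46, 47}, {43, 44, 45, 46, 47}; each meets A ∖ {47}, so x IS a limit point.
Collecting: A' = {44, 46, 47}.


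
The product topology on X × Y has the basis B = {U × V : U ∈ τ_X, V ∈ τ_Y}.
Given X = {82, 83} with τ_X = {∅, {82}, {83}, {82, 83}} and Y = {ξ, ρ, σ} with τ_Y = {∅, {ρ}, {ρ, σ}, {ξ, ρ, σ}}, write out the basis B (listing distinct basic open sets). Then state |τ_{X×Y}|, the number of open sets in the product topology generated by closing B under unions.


Basis B = {∅ × ∅, {82} × {ρ}, {83} × {ρ}, {82} × {ρ, σ}, {82, 83} × {ρ}, {83} × {ρ, σ}, {82} × {ξ, ρ, σ}, {83} × {ξ, ρ, σ}, {82, 83} × {ρ, σ}, {82, 83} × {ξ, ρ, σ}}; |τ_{X×Y}| = 16.

Enumerate products U × V with U ∈ τ_X, V ∈ τ_Y (deduplicated):
  ∅ × ∅ = {} (∅)
  {82} × {ρ} = {(82,ρ)}
  {83} × {ρ} = {(83,ρ)}
  {82} × {ρ, σ} = {(82,ρ), (82,σ)}
  {82, 83} × {ρ} = {(82,ρ), (83,ρ)}
  {83} × {ρ, σ} = {(83,ρ), (83,σ)}
  {82} × {ξ, ρ, σ} = {(82,ξ), (82,ρ), (82,σ)}
  {83} × {ξ, ρ, σ} = {(83,ξ), (83,ρ), (83,σ)}
  {82, 83} × {ρ, σ} = {(82,ρ), (82,σ), (83,ρ), (83,σ)}
  {82, 83} × {ξ, ρ, σ} = {(82,ξ), (82,ρ), (82,σ), (83,ξ), (83,ρ), (83,σ)}
These 10 distinct sets form the basis B.
Close under arbitrary unions to get τ_{X×Y}; counting gives |τ_{X×Y}| = 16.


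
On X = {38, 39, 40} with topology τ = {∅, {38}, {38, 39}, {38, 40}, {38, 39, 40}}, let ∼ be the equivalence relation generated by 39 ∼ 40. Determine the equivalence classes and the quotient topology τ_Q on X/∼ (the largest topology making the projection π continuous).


X/∼ = {[38], [39=40]}; |τ_Q| = 3.

Equivalence classes: [38], [39=40].
Quotient map π: X → X/∼ sends 38 ↦ [38], 39 ↦ [39=40], 40 ↦ [39=40].
For each subset V ⊆ X/∼, compute π^{-1}(V) ⊆ X and check whether π^{-1}(V) ∈ τ. V is open in τ_Q iff π^{-1}(V) ∈ τ.
  V = {}: π^{-1}(V) = ∅ ∈ τ ✓.
  V = {[38]}: π^{-1}(V) = {38} ∈ τ ✓.
  V = {[39=40]}: π^{-1}(V) = {39, 40} ∉ τ ✗.
  V = {[38], [39=40]}: π^{-1}(V) = {38, 39, 40} ∈ τ ✓.
Open sets in the quotient: τ_Q = {{}, {[38]}, {[38], [39=40]}} (3 elements).


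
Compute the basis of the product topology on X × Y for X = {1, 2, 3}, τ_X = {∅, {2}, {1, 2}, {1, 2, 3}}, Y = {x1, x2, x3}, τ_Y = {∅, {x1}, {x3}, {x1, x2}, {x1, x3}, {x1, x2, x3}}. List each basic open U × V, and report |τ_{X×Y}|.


Basis B = {∅ × ∅, {2} × {x1}, {2} × {x3}, {1, 2} × {x1}, {1, 2} × {x3}, {2} × {x1, x2}, {2} × {x1, x3}, {1, 2, 3} × {x1}, {1, 2, 3} × {x3}, {2} × {x1, x2, x3}, {1, 2} × {x1, x2}, {1, 2} × {x1, x3}, {1, 2} × {x1, x2, x3}, {1, 2, 3} × {x1, x2}, {1, 2, 3} × {x1, x3}, {1, 2, 3} × {x1, x2, x3}}; |τ_{X×Y}| = 40.

Enumerate products U × V with U ∈ τ_X, V ∈ τ_Y (deduplicated):
  ∅ × ∅ = {} (∅)
  {2} × {x1} = {(2,x1)}
  {2} × {x3} = {(2,x3)}
  {1, 2} × {x1} = {(1,x1), (2,x1)}
  {1, 2} × {x3} = {(1,x3), (2,x3)}
  {2} × {x1, x2} = {(2,x1), (2,x2)}
  {2} × {x1, x3} = {(2,x1), (2,x3)}
  {1, 2, 3} × {x1} = {(1,x1), (2,x1), (3,x1)}
  {1, 2, 3} × {x3} = {(1,x3), (2,x3), (3,x3)}
  {2} × {x1, x2, x3} = {(2,x1), (2,x2), (2,x3)}
  {1, 2} × {x1, x2} = {(1,x1), (1,x2), (2,x1), (2,x2)}
  {1, 2} × {x1, x3} = {(1,x1), (1,x3), (2,x1), (2,x3)}
  {1, 2} × {x1, x2, x3} = {(1,x1), (1,x2), (1,x3), (2,x1), (2,x2), (2,x3)}
  {1, 2, 3} × {x1, x2} = {(1,x1), (1,x2), (2,x1), (2,x2), (3,x1), (3,x2)}
  {1, 2, 3} × {x1, x3} = {(1,x1), (1,x3), (2,x1), (2,x3), (3,x1), (3,x3)}
  {1, 2, 3} × {x1, x2, x3} = {(1,x1), (1,x2), (1,x3), (2,x1), (2,x2), (2,x3), (3,x1), (3,x2), (3,x3)}
These 16 distinct sets form the basis B.
Close under arbitrary unions to get τ_{X×Y}; counting gives |τ_{X×Y}| = 40.


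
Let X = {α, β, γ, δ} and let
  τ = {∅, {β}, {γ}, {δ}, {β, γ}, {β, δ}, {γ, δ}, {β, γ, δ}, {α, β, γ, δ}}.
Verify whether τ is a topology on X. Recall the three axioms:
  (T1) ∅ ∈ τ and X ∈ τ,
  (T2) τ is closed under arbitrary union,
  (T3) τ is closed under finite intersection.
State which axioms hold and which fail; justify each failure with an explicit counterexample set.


τ IS a topology on X.

Axiom (T1): ∅ ∈ τ? Yes; X ∈ τ? Yes.
Axiom (T2/T3): check pairwise unions and intersections of members of τ.
All pairwise intersections and unions checked — each lies in τ. Therefore τ satisfies (T1), (T2), (T3): it IS a topology on X.


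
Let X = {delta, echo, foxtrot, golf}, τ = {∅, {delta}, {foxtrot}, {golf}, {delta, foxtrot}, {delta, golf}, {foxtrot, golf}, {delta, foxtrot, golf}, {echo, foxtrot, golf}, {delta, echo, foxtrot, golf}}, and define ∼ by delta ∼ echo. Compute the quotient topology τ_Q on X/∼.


X/∼ = {[delta=echo], [foxtrot], [golf]}; |τ_Q| = 5.

Equivalence classes: [delta=echo], [foxtrot], [golf].
Quotient map π: X → X/∼ sends delta ↦ [delta=echo], echo ↦ [delta=echo], foxtrot ↦ [foxtrot], golf ↦ [golf].
For each subset V ⊆ X/∼, compute π^{-1}(V) ⊆ X and check whether π^{-1}(V) ∈ τ. V is open in τ_Q iff π^{-1}(V) ∈ τ.
  V = {}: π^{-1}(V) = ∅ ∈ τ ✓.
  V = {[delta=echo]}: π^{-1}(V) = {delta, echo} ∉ τ ✗.
  V = {[foxtrot]}: π^{-1}(V) = {foxtrot} ∈ τ ✓.
  V = {[delta=echo], [foxtrot]}: π^{-1}(V) = {delta, echo, foxtrot} ∉ τ ✗.
  V = {[golf]}: π^{-1}(V) = {golf} ∈ τ ✓.
  V = {[delta=echo], [golf]}: π^{-1}(V) = {delta, echo, golf} ∉ τ ✗.
  V = {[foxtrot], [golf]}: π^{-1}(V) = {foxtrot, golf} ∈ τ ✓.
  V = {[delta=echo], [foxtrot], [golf]}: π^{-1}(V) = {delta, echo, foxtrot, golf} ∈ τ ✓.
Open sets in the quotient: τ_Q = {{}, {[foxtrot]}, {[golf]}, {[foxtrot], [golf]}, {[delta=echo], [foxtrot], [golf]}} (5 elements).


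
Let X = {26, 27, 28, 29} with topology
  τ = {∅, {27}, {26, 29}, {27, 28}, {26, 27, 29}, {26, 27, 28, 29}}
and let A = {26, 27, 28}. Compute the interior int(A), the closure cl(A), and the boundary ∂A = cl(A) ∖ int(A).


int(A) = {27, 28}, cl(A) = {26, 27, 28, 29}, ∂A = {26, 29}.

Closed sets in (X, τ) are complements of opens:
  closed(X, τ) = {∅, {28}, {26, 29}, {27, 28}, {26, 28, 29}, {26, 27, 28, 29}}.
int(A) = ⋃ {U ∈ τ : U ⊆ A}. Opens contained in A: ∅, {27}, {27, 28}.
Taking the union of these: int(A) = {27, 28}.
cl(A) = ⋂ {C closed : A ⊆ C}. Closed sets containing A: {26, 27, 28, 29}.
Intersecting these: cl(A) = {26, 27, 28, 29}.
∂A = cl(A) ∖ int(A) = {26, 27, 28, 29} ∖ {27, 28} = {26, 29}.


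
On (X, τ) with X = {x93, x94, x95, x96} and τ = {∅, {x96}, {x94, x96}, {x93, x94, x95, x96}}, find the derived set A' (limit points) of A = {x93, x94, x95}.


A' = {x93, x95}

For each x ∈ X, list the open sets U ∈ τ with x ∈ U, then check whether U ∩ (A ∖ {x}) ≠ ∅ for every such U.
  x = x93: opens ∋ x are {x93, x94, x95, x96}; each meets A ∖ {x93}, so x IS a limit point.
  x = x94: open {x94, x96} ∋ x has {x94, x96} ∩ (A ∖ {x94}) = ∅, so x is NOT a limit point.
  x = x95: opens ∋ x are {x93, x94, x95, x96}; each meets A ∖ {x95}, so x IS a limit point.
  x = x96: open {x96} ∋ x has {x96} ∩ (A ∖ {x96}) = ∅, so x is NOT a limit point.
Collecting: A' = {x93, x95}.


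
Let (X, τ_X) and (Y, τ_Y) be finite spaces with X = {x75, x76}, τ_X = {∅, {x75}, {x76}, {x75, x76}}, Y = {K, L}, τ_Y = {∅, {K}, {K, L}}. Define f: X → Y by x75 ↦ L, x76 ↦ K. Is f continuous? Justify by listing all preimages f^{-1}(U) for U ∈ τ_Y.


f IS continuous.

Compute f^{-1}(U) for each U ∈ τ_Y:
  U = ∅: f^{-1}(U) = ∅ ∈ τ_X ✓.
  U = {K}: f^{-1}(U) = {x76} ∈ τ_X ✓.
  U = {K, L}: f^{-1}(U) = {x75, x76} ∈ τ_X ✓.
Every preimage lies in τ_X, so f IS continuous.


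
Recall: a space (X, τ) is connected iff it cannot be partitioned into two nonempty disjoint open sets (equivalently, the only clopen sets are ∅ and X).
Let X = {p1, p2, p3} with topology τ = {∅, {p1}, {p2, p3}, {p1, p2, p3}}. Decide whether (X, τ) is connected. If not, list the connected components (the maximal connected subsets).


(X, τ) is disconnected; components = [{p1}, {p2, p3}].

Find clopen sets (U ∈ τ with X ∖ U ∈ τ):
  U = ∅, X ∖ U = {p1, p2, p3} — both open, so U is clopen.
  U = {p1}, X ∖ U = {p2, p3} — both open, so U is clopen.
  U = {p2, p3}, X ∖ U = {p1} — both open, so U is clopen.
  U = {p1, p2, p3}, X ∖ U = ∅ — both open, so U is clopen.
Nontrivial clopen(s) exist: e.g. {p2, p3}. So (X, τ) is disconnected.
Compute connected components by grouping points that agree on all clopens:
  component: {p1}
  component: {p2, p3}


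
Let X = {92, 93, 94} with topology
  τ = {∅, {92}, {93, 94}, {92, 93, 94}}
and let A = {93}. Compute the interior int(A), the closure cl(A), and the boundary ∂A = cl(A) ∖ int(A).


int(A) = ∅, cl(A) = {93, 94}, ∂A = {93, 94}.

Closed sets in (X, τ) are complements of opens:
  closed(X, τ) = {∅, {92}, {93, 94}, {92, 93, 94}}.
int(A) = ⋃ {U ∈ τ : U ⊆ A}. Opens contained in A: ∅.
Taking the union of these: int(A) = ∅.
cl(A) = ⋂ {C closed : A ⊆ C}. Closed sets containing A: {93, 94}, {92, 93, 94}.
Intersecting these: cl(A) = {93, 94}.
∂A = cl(A) ∖ int(A) = {93, 94} ∖ ∅ = {93, 94}.


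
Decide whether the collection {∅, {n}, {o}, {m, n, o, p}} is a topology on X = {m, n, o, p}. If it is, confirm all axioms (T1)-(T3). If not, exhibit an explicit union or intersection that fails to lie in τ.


τ is NOT a topology on X.

Axiom (T1): ∅ ∈ τ? Yes; X ∈ τ? Yes.
Axiom (T2/T3): check pairwise unions and intersections of members of τ.
Counterexample for (T2): {n} ∪ {o} = {n, o} ∉ τ. Therefore τ is NOT a topology.


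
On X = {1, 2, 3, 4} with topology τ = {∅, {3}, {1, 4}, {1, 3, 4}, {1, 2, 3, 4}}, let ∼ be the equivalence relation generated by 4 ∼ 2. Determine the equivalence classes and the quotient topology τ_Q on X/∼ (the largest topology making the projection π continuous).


X/∼ = {[1], [2=4], [3]}; |τ_Q| = 3.

Equivalence classes: [1], [2=4], [3].
Quotient map π: X → X/∼ sends 1 ↦ [1], 2 ↦ [2=4], 3 ↦ [3], 4 ↦ [2=4].
For each subset V ⊆ X/∼, compute π^{-1}(V) ⊆ X and check whether π^{-1}(V) ∈ τ. V is open in τ_Q iff π^{-1}(V) ∈ τ.
  V = {}: π^{-1}(V) = ∅ ∈ τ ✓.
  V = {[1]}: π^{-1}(V) = {1} ∉ τ ✗.
  V = {[2=4]}: π^{-1}(V) = {2, 4} ∉ τ ✗.
  V = {[1], [2=4]}: π^{-1}(V) = {1, 2, 4} ∉ τ ✗.
  V = {[3]}: π^{-1}(V) = {3} ∈ τ ✓.
  V = {[1], [3]}: π^{-1}(V) = {1, 3} ∉ τ ✗.
  V = {[2=4], [3]}: π^{-1}(V) = {2, 3, 4} ∉ τ ✗.
  V = {[1], [2=4], [3]}: π^{-1}(V) = {1, 2, 3, 4} ∈ τ ✓.
Open sets in the quotient: τ_Q = {{}, {[3]}, {[1], [2=4], [3]}} (3 elements).


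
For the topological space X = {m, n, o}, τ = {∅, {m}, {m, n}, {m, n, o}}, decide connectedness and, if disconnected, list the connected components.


(X, τ) is connected.

Find clopen sets (U ∈ τ with X ∖ U ∈ τ):
  U = ∅, X ∖ U = {m, n, o} — both open, so U is clopen.
  U = {m, n, o}, X ∖ U = ∅ — both open, so U is clopen.
Only trivial clopens (∅ and X) exist, so (X, τ) is connected.
Compute connected components by grouping points that agree on all clopens:
  component: {m, n, o}


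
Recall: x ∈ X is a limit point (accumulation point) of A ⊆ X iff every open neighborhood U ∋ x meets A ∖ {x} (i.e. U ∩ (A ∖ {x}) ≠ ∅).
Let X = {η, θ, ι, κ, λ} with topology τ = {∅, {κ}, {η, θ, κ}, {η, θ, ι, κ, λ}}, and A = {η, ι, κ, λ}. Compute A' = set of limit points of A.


A' = {η, θ, ι, λ}

For each x ∈ X, list the open sets U ∈ τ with x ∈ U, then check whether U ∩ (A ∖ {x}) ≠ ∅ for every such U.
  x = η: opens ∋ x are {η, θ, κ}, {η, θ, ι, κ, λ}; each meets A ∖ {η}, so x IS a limit point.
  x = θ: opens ∋ x are {η, θ, κ}, {η, θ, ι, κ, λ}; each meets A ∖ {θ}, so x IS a limit point.
  x = ι: opens ∋ x are {η, θ, ι, κ, λ}; each meets A ∖ {ι}, so x IS a limit point.
  x = κ: open {κ} ∋ x has {κ} ∩ (A ∖ {κ}) = ∅, so x is NOT a limit point.
  x = λ: opens ∋ x are {η, θ, ι, κ, λ}; each meets A ∖ {λ}, so x IS a limit point.
Collecting: A' = {η, θ, ι, λ}.


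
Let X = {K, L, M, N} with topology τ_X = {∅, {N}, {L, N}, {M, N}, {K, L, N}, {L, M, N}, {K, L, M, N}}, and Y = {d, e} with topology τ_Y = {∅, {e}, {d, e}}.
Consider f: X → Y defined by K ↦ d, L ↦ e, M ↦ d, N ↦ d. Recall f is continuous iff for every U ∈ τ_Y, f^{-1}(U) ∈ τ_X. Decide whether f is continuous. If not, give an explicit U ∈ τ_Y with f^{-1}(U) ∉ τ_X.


f is NOT continuous.

Compute f^{-1}(U) for each U ∈ τ_Y:
  U = ∅: f^{-1}(U) = ∅ ∈ τ_X ✓.
  U = {e}: f^{-1}(U) = {L} ∉ τ_X ✗.
  U = {d, e}: f^{-1}(U) = {K, L, M, N} ∈ τ_X ✓.
Found U = {e} with f^{-1}(U) = {L} not in τ_X. Therefore f is NOT continuous.


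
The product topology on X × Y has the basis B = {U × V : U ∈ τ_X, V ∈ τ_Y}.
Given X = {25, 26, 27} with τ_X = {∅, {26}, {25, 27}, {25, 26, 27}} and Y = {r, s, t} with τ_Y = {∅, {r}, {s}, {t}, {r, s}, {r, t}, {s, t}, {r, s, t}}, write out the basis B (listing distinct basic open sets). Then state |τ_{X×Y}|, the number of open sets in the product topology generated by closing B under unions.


Basis B = {∅ × ∅, {26} × {r}, {26} × {s}, {26} × {t}, {25, 27} × {r}, {25, 27} × {s}, {25, 27} × {t}, {26} × {r, s}, {26} × {r, t}, {26} × {s, t}, {25, 26, 27} × {r}, {25, 26, 27} × {s}, {25, 26, 27} × {t}, {26} × {r, s, t}, {25, 27} × {r, s}, {25, 27} × {r, t}, {25, 27} × {s, t}, {25, 27} × {r, s, t}, {25, 26, 27} × {r, s}, {25, 26, 27} × {r, t}, {25, 26, 27} × {s, t}, {25, 26, 27} × {r, s, t}}; |τ_{X×Y}| = 64.

Enumerate products U × V with U ∈ τ_X, V ∈ τ_Y (deduplicated):
  ∅ × ∅ = {} (∅)
  {26} × {r} = {(26,r)}
  {26} × {s} = {(26,s)}
  {26} × {t} = {(26,t)}
  {25, 27} × {r} = {(25,r), (27,r)}
  {25, 27} × {s} = {(25,s), (27,s)}
  {25, 27} × {t} = {(25,t), (27,t)}
  {26} × {r, s} = {(26,r), (26,s)}
  {26} × {r, t} = {(26,r), (26,t)}
  {26} × {s, t} = {(26,s), (26,t)}
  {25, 26, 27} × {r} = {(25,r), (26,r), (27,r)}
  {25, 26, 27} × {s} = {(25,s), (26,s), (27,s)}
  {25, 26, 27} × {t} = {(25,t), (26,t), (27,t)}
  {26} × {r, s, t} = {(26,r), (26,s), (26,t)}
  {25, 27} × {r, s} = {(25,r), (25,s), (27,r), (27,s)}
  {25, 27} × {r, t} = {(25,r), (25,t), (27,r), (27,t)}
  {25, 27} × {s, t} = {(25,s), (25,t), (27,s), (27,t)}
  {25, 27} × {r, s, t} = {(25,r), (25,s), (25,t), (27,r), (27,s), (27,t)}
  {25, 26, 27} × {r, s} = {(25,r), (25,s), (26,r), (26,s), (27,r), (27,s)}
  {25, 26, 27} × {r, t} = {(25,r), (25,t), (26,r), (26,t), (27,r), (27,t)}
  {25, 26, 27} × {s, t} = {(25,s), (25,t), (26,s), (26,t), (27,s), (27,t)}
  {25, 26, 27} × {r, s, t} = {(25,r), (25,s), (25,t), (26,r), (26,s), (26,t), (27,r), (27,s), (27,t)}
These 22 distinct sets form the basis B.
Close under arbitrary unions to get τ_{X×Y}; counting gives |τ_{X×Y}| = 64.


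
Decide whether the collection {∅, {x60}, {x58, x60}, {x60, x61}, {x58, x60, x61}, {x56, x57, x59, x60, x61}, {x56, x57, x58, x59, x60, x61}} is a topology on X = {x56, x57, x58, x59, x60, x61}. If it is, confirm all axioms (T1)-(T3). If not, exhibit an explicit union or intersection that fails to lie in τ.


τ IS a topology on X.

Axiom (T1): ∅ ∈ τ? Yes; X ∈ τ? Yes.
Axiom (T2/T3): check pairwise unions and intersections of members of τ.
All pairwise intersections and unions checked — each lies in τ. Therefore τ satisfies (T1), (T2), (T3): it IS a topology on X.


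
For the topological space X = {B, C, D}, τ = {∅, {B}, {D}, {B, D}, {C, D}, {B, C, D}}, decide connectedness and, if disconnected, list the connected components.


(X, τ) is disconnected; components = [{B}, {C, D}].

Find clopen sets (U ∈ τ with X ∖ U ∈ τ):
  U = ∅, X ∖ U = {B, C, D} — both open, so U is clopen.
  U = {B}, X ∖ U = {C, D} — both open, so U is clopen.
  U = {C, D}, X ∖ U = {B} — both open, so U is clopen.
  U = {B, C, D}, X ∖ U = ∅ — both open, so U is clopen.
Nontrivial clopen(s) exist: e.g. {C, D}. So (X, τ) is disconnected.
Compute connected components by grouping points that agree on all clopens:
  component: {B}
  component: {C, D}


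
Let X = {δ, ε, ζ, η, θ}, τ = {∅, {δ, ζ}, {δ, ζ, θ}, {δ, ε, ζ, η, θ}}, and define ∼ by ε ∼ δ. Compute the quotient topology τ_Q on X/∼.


X/∼ = {[δ=ε], [ζ], [η], [θ]}; |τ_Q| = 2.

Equivalence classes: [δ=ε], [ζ], [η], [θ].
Quotient map π: X → X/∼ sends δ ↦ [δ=ε], ε ↦ [δ=ε], ζ ↦ [ζ], η ↦ [η], θ ↦ [θ].
For each subset V ⊆ X/∼, compute π^{-1}(V) ⊆ X and check whether π^{-1}(V) ∈ τ. V is open in τ_Q iff π^{-1}(V) ∈ τ.
  V = {}: π^{-1}(V) = ∅ ∈ τ ✓.
  V = {[δ=ε]}: π^{-1}(V) = {δ, ε} ∉ τ ✗.
  V = {[ζ]}: π^{-1}(V) = {ζ} ∉ τ ✗.
  V = {[δ=ε], [ζ]}: π^{-1}(V) = {δ, ε, ζ} ∉ τ ✗.
  V = {[η]}: π^{-1}(V) = {η} ∉ τ ✗.
  V = {[δ=ε], [η]}: π^{-1}(V) = {δ, ε, η} ∉ τ ✗.
  V = {[ζ], [η]}: π^{-1}(V) = {ζ, η} ∉ τ ✗.
  V = {[δ=ε], [ζ], [η]}: π^{-1}(V) = {δ, ε, ζ, η} ∉ τ ✗.
  V = {[θ]}: π^{-1}(V) = {θ} ∉ τ ✗.
  V = {[δ=ε], [θ]}: π^{-1}(V) = {δ, ε, θ} ∉ τ ✗.
  V = {[ζ], [θ]}: π^{-1}(V) = {ζ, θ} ∉ τ ✗.
  V = {[δ=ε], [ζ], [θ]}: π^{-1}(V) = {δ, ε, ζ, θ} ∉ τ ✗.
  V = {[η], [θ]}: π^{-1}(V) = {η, θ} ∉ τ ✗.
  V = {[δ=ε], [η], [θ]}: π^{-1}(V) = {δ, ε, η, θ} ∉ τ ✗.
  V = {[ζ], [η], [θ]}: π^{-1}(V) = {ζ, η, θ} ∉ τ ✗.
  V = {[δ=ε], [ζ], [η], [θ]}: π^{-1}(V) = {δ, ε, ζ, η, θ} ∈ τ ✓.
Open sets in the quotient: τ_Q = {{}, {[δ=ε], [ζ], [η], [θ]}} (2 elements).


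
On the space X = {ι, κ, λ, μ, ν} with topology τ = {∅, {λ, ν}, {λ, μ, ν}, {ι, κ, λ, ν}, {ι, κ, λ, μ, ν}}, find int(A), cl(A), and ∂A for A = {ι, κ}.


int(A) = ∅, cl(A) = {ι, κ}, ∂A = {ι, κ}.

Closed sets in (X, τ) are complements of opens:
  closed(X, τ) = {∅, {μ}, {ι, κ}, {ι, κ, μ}, {ι, κ, λ, μ, ν}}.
int(A) = ⋃ {U ∈ τ : U ⊆ A}. Opens contained in A: ∅.
Taking the union of these: int(A) = ∅.
cl(A) = ⋂ {C closed : A ⊆ C}. Closed sets containing A: {ι, κ}, {ι, κ, μ}, {ι, κ, λ, μ, ν}.
Intersecting these: cl(A) = {ι, κ}.
∂A = cl(A) ∖ int(A) = {ι, κ} ∖ ∅ = {ι, κ}.


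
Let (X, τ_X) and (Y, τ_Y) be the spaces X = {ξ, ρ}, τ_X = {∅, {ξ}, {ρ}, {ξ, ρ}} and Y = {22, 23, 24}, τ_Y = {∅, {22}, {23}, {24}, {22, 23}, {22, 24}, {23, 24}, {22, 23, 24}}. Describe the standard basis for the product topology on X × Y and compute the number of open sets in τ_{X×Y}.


Basis B = {∅ × ∅, {ξ} × {22}, {ξ} × {23}, {ξ} × {24}, {ρ} × {22}, {ρ} × {23}, {ρ} × {24}, {ξ} × {22, 23}, {ξ} × {22, 24}, {ξ, ρ} × {22}, {ξ} × {23, 24}, {ξ, ρ} × {23}, {ξ, ρ} × {24}, {ρ} × {22, 23}, {ρ} × {22, 24}, {ρ} × {23, 24}, {ξ} × {22, 23, 24}, {ρ} × {22, 23, 24}, {ξ, ρ} × {22, 23}, {ξ, ρ} × {22, 24}, {ξ, ρ} × {23, 24}, {ξ, ρ} × {22, 23, 24}}; |τ_{X×Y}| = 64.

Enumerate products U × V with U ∈ τ_X, V ∈ τ_Y (deduplicated):
  ∅ × ∅ = {} (∅)
  {ξ} × {22} = {(ξ,22)}
  {ξ} × {23} = {(ξ,23)}
  {ξ} × {24} = {(ξ,24)}
  {ρ} × {22} = {(ρ,22)}
  {ρ} × {23} = {(ρ,23)}
  {ρ} × {24} = {(ρ,24)}
  {ξ} × {22, 23} = {(ξ,22), (ξ,23)}
  {ξ} × {22, 24} = {(ξ,22), (ξ,24)}
  {ξ, ρ} × {22} = {(ξ,22), (ρ,22)}
  {ξ} × {23, 24} = {(ξ,23), (ξ,24)}
  {ξ, ρ} × {23} = {(ξ,23), (ρ,23)}
  {ξ, ρ} × {24} = {(ξ,24), (ρ,24)}
  {ρ} × {22, 23} = {(ρ,22), (ρ,23)}
  {ρ} × {22, 24} = {(ρ,22), (ρ,24)}
  {ρ} × {23, 24} = {(ρ,23), (ρ,24)}
  {ξ} × {22, 23, 24} = {(ξ,22), (ξ,23), (ξ,24)}
  {ρ} × {22, 23, 24} = {(ρ,22), (ρ,23), (ρ,24)}
  {ξ, ρ} × {22, 23} = {(ξ,22), (ξ,23), (ρ,22), (ρ,23)}
  {ξ, ρ} × {22, 24} = {(ξ,22), (ξ,24), (ρ,22), (ρ,24)}
  {ξ, ρ} × {23, 24} = {(ξ,23), (ξ,24), (ρ,23), (ρ,24)}
  {ξ, ρ} × {22, 23, 24} = {(ξ,22), (ξ,23), (ξ,24), (ρ,22), (ρ,23), (ρ,24)}
These 22 distinct sets form the basis B.
Close under arbitrary unions to get τ_{X×Y}; counting gives |τ_{X×Y}| = 64.


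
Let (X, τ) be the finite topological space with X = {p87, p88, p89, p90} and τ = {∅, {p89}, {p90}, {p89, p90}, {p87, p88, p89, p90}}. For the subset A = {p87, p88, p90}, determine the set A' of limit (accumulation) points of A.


A' = {p87, p88}

For each x ∈ X, list the open sets U ∈ τ with x ∈ U, then check whether U ∩ (A ∖ {x}) ≠ ∅ for every such U.
  x = p87: opens ∋ x are {p87, p88, p89, p90}; each meets A ∖ {p87}, so x IS a limit point.
  x = p88: opens ∋ x are {p87, p88, p89, p90}; each meets A ∖ {p88}, so x IS a limit point.
  x = p89: open {p89} ∋ x has {p89} ∩ (A ∖ {p89}) = ∅, so x is NOT a limit point.
  x = p90: open {p90} ∋ x has {p90} ∩ (A ∖ {p90}) = ∅, so x is NOT a limit point.
Collecting: A' = {p87, p88}.


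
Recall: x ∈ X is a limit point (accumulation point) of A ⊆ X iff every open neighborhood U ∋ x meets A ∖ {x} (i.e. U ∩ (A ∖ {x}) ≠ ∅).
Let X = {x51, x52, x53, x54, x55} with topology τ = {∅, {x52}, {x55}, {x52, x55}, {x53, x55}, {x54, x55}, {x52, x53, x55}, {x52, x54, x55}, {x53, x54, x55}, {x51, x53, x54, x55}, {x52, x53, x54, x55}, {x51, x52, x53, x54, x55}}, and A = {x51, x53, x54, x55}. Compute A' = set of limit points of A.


A' = {x51, x53, x54}

For each x ∈ X, list the open sets U ∈ τ with x ∈ U, then check whether U ∩ (A ∖ {x}) ≠ ∅ for every such U.
  x = x51: opens ∋ x are {x51, x53, x54, x55}, {x51, x52, x53, x54, x55}; each meets A ∖ {x51}, so x IS a limit point.
  x = x52: open {x52} ∋ x has {x52} ∩ (A ∖ {x52}) = ∅, so x is NOT a limit point.
  x = x53: opens ∋ x are {x53, x55}, {x52, x53, x55}, {x53, x54, x55}, {x51, x53, x54, x55}, {x52, x53, x54, x55}, {x51, x52, x53, x54, x55}; each meets A ∖ {x53}, so x IS a limit point.
  x = x54: opens ∋ x are {x54, x55}, {x52, x54, x55}, {x53, x54, x55}, {x51, x53, x54, x55}, {x52, x53, x54, x55}, {x51, x52, x53, x54, x55}; each meets A ∖ {x54}, so x IS a limit point.
  x = x55: open {x55} ∋ x has {x55} ∩ (A ∖ {x55}) = ∅, so x is NOT a limit point.
Collecting: A' = {x51, x53, x54}.


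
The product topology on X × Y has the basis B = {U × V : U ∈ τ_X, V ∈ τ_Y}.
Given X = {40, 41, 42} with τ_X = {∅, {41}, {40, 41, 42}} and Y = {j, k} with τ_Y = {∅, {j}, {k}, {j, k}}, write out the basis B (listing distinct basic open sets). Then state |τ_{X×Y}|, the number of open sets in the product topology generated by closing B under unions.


Basis B = {∅ × ∅, {41} × {j}, {41} × {k}, {41} × {j, k}, {40, 41, 42} × {j}, {40, 41, 42} × {k}, {40, 41, 42} × {j, k}}; |τ_{X×Y}| = 9.

Enumerate products U × V with U ∈ τ_X, V ∈ τ_Y (deduplicated):
  ∅ × ∅ = {} (∅)
  {41} × {j} = {(41,j)}
  {41} × {k} = {(41,k)}
  {41} × {j, k} = {(41,j), (41,k)}
  {40, 41, 42} × {j} = {(40,j), (41,j), (42,j)}
  {40, 41, 42} × {k} = {(40,k), (41,k), (42,k)}
  {40, 41, 42} × {j, k} = {(40,j), (40,k), (41,j), (41,k), (42,j), (42,k)}
These 7 distinct sets form the basis B.
Close under arbitrary unions to get τ_{X×Y}; counting gives |τ_{X×Y}| = 9.


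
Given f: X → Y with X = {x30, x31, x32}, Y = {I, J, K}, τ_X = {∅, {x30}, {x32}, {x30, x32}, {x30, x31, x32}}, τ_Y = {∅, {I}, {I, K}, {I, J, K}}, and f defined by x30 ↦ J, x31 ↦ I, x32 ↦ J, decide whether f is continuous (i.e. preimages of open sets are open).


f is NOT continuous.

Compute f^{-1}(U) for each U ∈ τ_Y:
  U = ∅: f^{-1}(U) = ∅ ∈ τ_X ✓.
  U = {I}: f^{-1}(U) = {x31} ∉ τ_X ✗.
  U = {I, K}: f^{-1}(U) = {x31} ∉ τ_X ✗.
  U = {I, J, K}: f^{-1}(U) = {x30, x31, x32} ∈ τ_X ✓.
Found U = {I} with f^{-1}(U) = {x31} not in τ_X. Therefore f is NOT continuous.


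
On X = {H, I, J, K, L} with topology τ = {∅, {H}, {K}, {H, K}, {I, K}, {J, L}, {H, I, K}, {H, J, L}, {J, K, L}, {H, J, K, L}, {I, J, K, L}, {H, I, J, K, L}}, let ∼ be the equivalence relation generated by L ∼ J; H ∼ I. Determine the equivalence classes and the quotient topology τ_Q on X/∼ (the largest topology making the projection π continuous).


X/∼ = {[H=I], [J=L], [K]}; |τ_Q| = 6.

Equivalence classes: [H=I], [J=L], [K].
Quotient map π: X → X/∼ sends H ↦ [H=I], I ↦ [H=I], J ↦ [J=L], K ↦ [K], L ↦ [J=L].
For each subset V ⊆ X/∼, compute π^{-1}(V) ⊆ X and check whether π^{-1}(V) ∈ τ. V is open in τ_Q iff π^{-1}(V) ∈ τ.
  V = {}: π^{-1}(V) = ∅ ∈ τ ✓.
  V = {[H=I]}: π^{-1}(V) = {H, I} ∉ τ ✗.
  V = {[J=L]}: π^{-1}(V) = {J, L} ∈ τ ✓.
  V = {[H=I], [J=L]}: π^{-1}(V) = {H, I, J, L} ∉ τ ✗.
  V = {[K]}: π^{-1}(V) = {K} ∈ τ ✓.
  V = {[H=I], [K]}: π^{-1}(V) = {H, I, K} ∈ τ ✓.
  V = {[J=L], [K]}: π^{-1}(V) = {J, K, L} ∈ τ ✓.
  V = {[H=I], [J=L], [K]}: π^{-1}(V) = {H, I, J, K, L} ∈ τ ✓.
Open sets in the quotient: τ_Q = {{}, {[J=L]}, {[K]}, {[H=I], [K]}, {[J=L], [K]}, {[H=I], [J=L], [K]}} (6 elements).


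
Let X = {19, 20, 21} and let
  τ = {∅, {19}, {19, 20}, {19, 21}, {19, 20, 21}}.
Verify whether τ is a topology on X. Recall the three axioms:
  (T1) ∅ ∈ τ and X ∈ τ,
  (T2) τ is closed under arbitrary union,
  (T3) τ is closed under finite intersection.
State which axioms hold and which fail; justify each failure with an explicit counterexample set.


τ IS a topology on X.

Axiom (T1): ∅ ∈ τ? Yes; X ∈ τ? Yes.
Axiom (T2/T3): check pairwise unions and intersections of members of τ.
All pairwise intersections and unions checked — each lies in τ. Therefore τ satisfies (T1), (T2), (T3): it IS a topology on X.


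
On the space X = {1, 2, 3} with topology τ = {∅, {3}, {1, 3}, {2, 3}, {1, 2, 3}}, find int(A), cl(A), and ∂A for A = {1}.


int(A) = ∅, cl(A) = {1}, ∂A = {1}.

Closed sets in (X, τ) are complements of opens:
  closed(X, τ) = {∅, {1}, {2}, {1, 2}, {1, 2, 3}}.
int(A) = ⋃ {U ∈ τ : U ⊆ A}. Opens contained in A: ∅.
Taking the union of these: int(A) = ∅.
cl(A) = ⋂ {C closed : A ⊆ C}. Closed sets containing A: {1}, {1, 2}, {1, 2, 3}.
Intersecting these: cl(A) = {1}.
∂A = cl(A) ∖ int(A) = {1} ∖ ∅ = {1}.


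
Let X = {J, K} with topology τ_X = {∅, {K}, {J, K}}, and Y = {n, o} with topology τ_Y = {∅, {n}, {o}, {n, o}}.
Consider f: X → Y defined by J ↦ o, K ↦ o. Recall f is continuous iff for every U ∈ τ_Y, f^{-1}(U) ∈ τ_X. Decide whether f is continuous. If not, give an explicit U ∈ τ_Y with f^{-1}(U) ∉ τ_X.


f IS continuous.

Compute f^{-1}(U) for each U ∈ τ_Y:
  U = ∅: f^{-1}(U) = ∅ ∈ τ_X ✓.
  U = {n}: f^{-1}(U) = ∅ ∈ τ_X ✓.
  U = {o}: f^{-1}(U) = {J, K} ∈ τ_X ✓.
  U = {n, o}: f^{-1}(U) = {J, K} ∈ τ_X ✓.
Every preimage lies in τ_X, so f IS continuous.


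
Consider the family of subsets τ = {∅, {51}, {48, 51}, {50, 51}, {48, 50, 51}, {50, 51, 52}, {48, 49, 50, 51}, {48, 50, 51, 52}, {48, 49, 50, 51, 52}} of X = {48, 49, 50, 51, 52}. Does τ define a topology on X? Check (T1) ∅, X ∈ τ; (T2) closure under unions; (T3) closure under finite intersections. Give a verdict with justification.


τ IS a topology on X.

Axiom (T1): ∅ ∈ τ? Yes; X ∈ τ? Yes.
Axiom (T2/T3): check pairwise unions and intersections of members of τ.
All pairwise intersections and unions checked — each lies in τ. Therefore τ satisfies (T1), (T2), (T3): it IS a topology on X.


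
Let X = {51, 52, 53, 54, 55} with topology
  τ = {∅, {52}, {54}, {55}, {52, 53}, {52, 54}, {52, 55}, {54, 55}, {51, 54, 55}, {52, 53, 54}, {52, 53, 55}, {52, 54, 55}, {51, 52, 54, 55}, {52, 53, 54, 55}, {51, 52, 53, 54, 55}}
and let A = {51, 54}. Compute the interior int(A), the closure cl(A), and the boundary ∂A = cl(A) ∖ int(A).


int(A) = {54}, cl(A) = {51, 54}, ∂A = {51}.

Closed sets in (X, τ) are complements of opens:
  closed(X, τ) = {∅, {51}, {53}, {51, 53}, {51, 54}, {51, 55}, {52, 53}, {51, 52, 53}, {51, 53, 54}, {51, 53, 55}, {51, 54, 55}, {51, 52, 53, 54}, {51, 52, 53, 55}, {51, 53, 54, 55}, {51, 52, 53, 54, 55}}.
int(A) = ⋃ {U ∈ τ : U ⊆ A}. Opens contained in A: ∅, {54}.
Taking the union of these: int(A) = {54}.
cl(A) = ⋂ {C closed : A ⊆ C}. Closed sets containing A: {51, 54}, {51, 53, 54}, {51, 54, 55}, {51, 52, 53, 54}, {51, 53, 54, 55}, {51, 52, 53, 54, 55}.
Intersecting these: cl(A) = {51, 54}.
∂A = cl(A) ∖ int(A) = {51, 54} ∖ {54} = {51}.


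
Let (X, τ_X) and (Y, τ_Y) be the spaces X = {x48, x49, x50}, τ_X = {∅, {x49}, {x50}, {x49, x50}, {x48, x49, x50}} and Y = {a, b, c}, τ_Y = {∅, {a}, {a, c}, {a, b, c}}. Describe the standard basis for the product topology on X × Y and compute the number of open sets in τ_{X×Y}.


Basis B = {∅ × ∅, {x49} × {a}, {x50} × {a}, {x49} × {a, c}, {x49, x50} × {a}, {x50} × {a, c}, {x48, x49, x50} × {a}, {x49} × {a, b, c}, {x50} × {a, b, c}, {x49, x50} × {a, c}, {x48, x49, x50} × {a, c}, {x49, x50} × {a, b, c}, {x48, x49, x50} × {a, b, c}}; |τ_{X×Y}| = 30.

Enumerate products U × V with U ∈ τ_X, V ∈ τ_Y (deduplicated):
  ∅ × ∅ = {} (∅)
  {x49} × {a} = {(x49,a)}
  {x50} × {a} = {(x50,a)}
  {x49} × {a, c} = {(x49,a), (x49,c)}
  {x49, x50} × {a} = {(x49,a), (x50,a)}
  {x50} × {a, c} = {(x50,a), (x50,c)}
  {x48, x49, x50} × {a} = {(x48,a), (x49,a), (x50,a)}
  {x49} × {a, b, c} = {(x49,a), (x49,b), (x49,c)}
  {x50} × {a, b, c} = {(x50,a), (x50,b), (x50,c)}
  {x49, x50} × {a, c} = {(x49,a), (x49,c), (x50,a), (x50,c)}
  {x48, x49, x50} × {a, c} = {(x48,a), (x48,c), (x49,a), (x49,c), (x50,a), (x50,c)}
  {x49, x50} × {a, b, c} = {(x49,a), (x49,b), (x49,c), (x50,a), (x50,b), (x50,c)}
  {x48, x49, x50} × {a, b, c} = {(x48,a), (x48,b), (x48,c), (x49,a), (x49,b), (x49,c), (x50,a), (x50,b), (x50,c)}
These 13 distinct sets form the basis B.
Close under arbitrary unions to get τ_{X×Y}; counting gives |τ_{X×Y}| = 30.


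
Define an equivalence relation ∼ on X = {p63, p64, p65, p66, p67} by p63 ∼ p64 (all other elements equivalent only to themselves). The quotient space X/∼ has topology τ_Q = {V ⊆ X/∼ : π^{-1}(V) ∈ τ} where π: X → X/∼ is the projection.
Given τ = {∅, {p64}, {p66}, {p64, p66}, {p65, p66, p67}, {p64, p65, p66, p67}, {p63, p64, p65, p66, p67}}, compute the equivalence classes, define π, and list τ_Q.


X/∼ = {[p63=p64], [p65], [p66], [p67]}; |τ_Q| = 4.

Equivalence classes: [p63=p64], [p65], [p66], [p67].
Quotient map π: X → X/∼ sends p63 ↦ [p63=p64], p64 ↦ [p63=p64], p65 ↦ [p65], p66 ↦ [p66], p67 ↦ [p67].
For each subset V ⊆ X/∼, compute π^{-1}(V) ⊆ X and check whether π^{-1}(V) ∈ τ. V is open in τ_Q iff π^{-1}(V) ∈ τ.
  V = {}: π^{-1}(V) = ∅ ∈ τ ✓.
  V = {[p63=p64]}: π^{-1}(V) = {p63, p64} ∉ τ ✗.
  V = {[p65]}: π^{-1}(V) = {p65} ∉ τ ✗.
  V = {[p63=p64], [p65]}: π^{-1}(V) = {p63, p64, p65} ∉ τ ✗.
  V = {[p66]}: π^{-1}(V) = {p66} ∈ τ ✓.
  V = {[p63=p64], [p66]}: π^{-1}(V) = {p63, p64, p66} ∉ τ ✗.
  V = {[p65], [p66]}: π^{-1}(V) = {p65, p66} ∉ τ ✗.
  V = {[p63=p64], [p65], [p66]}: π^{-1}(V) = {p63, p64, p65, p66} ∉ τ ✗.
  V = {[p67]}: π^{-1}(V) = {p67} ∉ τ ✗.
  V = {[p63=p64], [p67]}: π^{-1}(V) = {p63, p64, p67} ∉ τ ✗.
  V = {[p65], [p67]}: π^{-1}(V) = {p65, p67} ∉ τ ✗.
  V = {[p63=p64], [p65], [p67]}: π^{-1}(V) = {p63, p64, p65, p67} ∉ τ ✗.
  V = {[p66], [p67]}: π^{-1}(V) = {p66, p67} ∉ τ ✗.
  V = {[p63=p64], [p66], [p67]}: π^{-1}(V) = {p63, p64, p66, p67} ∉ τ ✗.
  V = {[p65], [p66], [p67]}: π^{-1}(V) = {p65, p66, p67} ∈ τ ✓.
  V = {[p63=p64], [p65], [p66], [p67]}: π^{-1}(V) = {p63, p64, p65, p66, p67} ∈ τ ✓.
Open sets in the quotient: τ_Q = {{}, {[p66]}, {[p65], [p66], [p67]}, {[p63=p64], [p65], [p66], [p67]}} (4 elements).


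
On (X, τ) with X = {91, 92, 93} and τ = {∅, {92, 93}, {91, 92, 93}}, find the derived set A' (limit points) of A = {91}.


A' = ∅

For each x ∈ X, list the open sets U ∈ τ with x ∈ U, then check whether U ∩ (A ∖ {x}) ≠ ∅ for every such U.
  x = 91: open {91, 92, 93} ∋ x has {91, 92, 93} ∩ (A ∖ {91}) = ∅, so x is NOT a limit point.
  x = 92: open {92, 93} ∋ x has {92, 93} ∩ (A ∖ {92}) = ∅, so x is NOT a limit point.
  x = 93: open {92, 93} ∋ x has {92, 93} ∩ (A ∖ {93}) = ∅, so x is NOT a limit point.
Collecting: A' = ∅.


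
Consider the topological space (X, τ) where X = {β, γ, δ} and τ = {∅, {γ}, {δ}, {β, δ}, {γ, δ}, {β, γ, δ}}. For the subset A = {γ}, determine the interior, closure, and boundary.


int(A) = {γ}, cl(A) = {γ}, ∂A = ∅.

Closed sets in (X, τ) are complements of opens:
  closed(X, τ) = {∅, {β}, {γ}, {β, γ}, {β, δ}, {β, γ, δ}}.
int(A) = ⋃ {U ∈ τ : U ⊆ A}. Opens contained in A: ∅, {γ}.
Taking the union of these: int(A) = {γ}.
cl(A) = ⋂ {C closed : A ⊆ C}. Closed sets containing A: {γ}, {β, γ}, {β, γ, δ}.
Intersecting these: cl(A) = {γ}.
∂A = cl(A) ∖ int(A) = {γ} ∖ {γ} = ∅.


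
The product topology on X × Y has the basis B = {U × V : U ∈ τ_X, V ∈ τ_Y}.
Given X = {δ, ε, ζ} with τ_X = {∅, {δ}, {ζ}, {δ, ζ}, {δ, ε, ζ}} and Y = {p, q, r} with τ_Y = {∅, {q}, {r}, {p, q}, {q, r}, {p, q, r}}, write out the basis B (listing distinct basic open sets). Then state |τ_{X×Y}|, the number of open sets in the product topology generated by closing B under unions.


Basis B = {∅ × ∅, {δ} × {q}, {δ} × {r}, {ζ} × {q}, {ζ} × {r}, {δ} × {p, q}, {δ} × {q, r}, {δ, ζ} × {q}, {δ, ζ} × {r}, {ζ} × {p, q}, {ζ} × {q, r}, {δ} × {p, q, r}, {δ, ε, ζ} × {q}, {δ, ε, ζ} × {r}, {ζ} × {p, q, r}, {δ, ζ} × {p, q}, {δ, ζ} × {q, r}, {δ, ζ} × {p, q, r}, {δ, ε, ζ} × {p, q}, {δ, ε, ζ} × {q, r}, {δ, ε, ζ} × {p, q, r}}; |τ_{X×Y}| = 70.

Enumerate products U × V with U ∈ τ_X, V ∈ τ_Y (deduplicated):
  ∅ × ∅ = {} (∅)
  {δ} × {q} = {(δ,q)}
  {δ} × {r} = {(δ,r)}
  {ζ} × {q} = {(ζ,q)}
  {ζ} × {r} = {(ζ,r)}
  {δ} × {p, q} = {(δ,p), (δ,q)}
  {δ} × {q, r} = {(δ,q), (δ,r)}
  {δ, ζ} × {q} = {(δ,q), (ζ,q)}
  {δ, ζ} × {r} = {(δ,r), (ζ,r)}
  {ζ} × {p, q} = {(ζ,p), (ζ,q)}
  {ζ} × {q, r} = {(ζ,q), (ζ,r)}
  {δ} × {p, q, r} = {(δ,p), (δ,q), (δ,r)}
  {δ, ε, ζ} × {q} = {(δ,q), (ε,q), (ζ,q)}
  {δ, ε, ζ} × {r} = {(δ,r), (ε,r), (ζ,r)}
  {ζ} × {p, q, r} = {(ζ,p), (ζ,q), (ζ,r)}
  {δ, ζ} × {p, q} = {(δ,p), (δ,q), (ζ,p), (ζ,q)}
  {δ, ζ} × {q, r} = {(δ,q), (δ,r), (ζ,q), (ζ,r)}
  {δ, ζ} × {p, q, r} = {(δ,p), (δ,q), (δ,r), (ζ,p), (ζ,q), (ζ,r)}
  {δ, ε, ζ} × {p, q} = {(δ,p), (δ,q), (ε,p), (ε,q), (ζ,p), (ζ,q)}
  {δ, ε, ζ} × {q, r} = {(δ,q), (δ,r), (ε,q), (ε,r), (ζ,q), (ζ,r)}
  {δ, ε, ζ} × {p, q, r} = {(δ,p), (δ,q), (δ,r), (ε,p), (ε,q), (ε,r), (ζ,p), (ζ,q), (ζ,r)}
These 21 distinct sets form the basis B.
Close under arbitrary unions to get τ_{X×Y}; counting gives |τ_{X×Y}| = 70.


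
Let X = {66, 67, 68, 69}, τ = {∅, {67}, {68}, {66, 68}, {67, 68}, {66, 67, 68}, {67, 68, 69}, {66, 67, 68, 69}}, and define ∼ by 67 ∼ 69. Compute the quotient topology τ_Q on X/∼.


X/∼ = {[66], [67=69], [68]}; |τ_Q| = 5.

Equivalence classes: [66], [67=69], [68].
Quotient map π: X → X/∼ sends 66 ↦ [66], 67 ↦ [67=69], 68 ↦ [68], 69 ↦ [67=69].
For each subset V ⊆ X/∼, compute π^{-1}(V) ⊆ X and check whether π^{-1}(V) ∈ τ. V is open in τ_Q iff π^{-1}(V) ∈ τ.
  V = {}: π^{-1}(V) = ∅ ∈ τ ✓.
  V = {[66]}: π^{-1}(V) = {66} ∉ τ ✗.
  V = {[67=69]}: π^{-1}(V) = {67, 69} ∉ τ ✗.
  V = {[66], [67=69]}: π^{-1}(V) = {66, 67, 69} ∉ τ ✗.
  V = {[68]}: π^{-1}(V) = {68} ∈ τ ✓.
  V = {[66], [68]}: π^{-1}(V) = {66, 68} ∈ τ ✓.
  V = {[67=69], [68]}: π^{-1}(V) = {67, 68, 69} ∈ τ ✓.
  V = {[66], [67=69], [68]}: π^{-1}(V) = {66, 67, 68, 69} ∈ τ ✓.
Open sets in the quotient: τ_Q = {{}, {[68]}, {[66], [68]}, {[67=69], [68]}, {[66], [67=69], [68]}} (5 elements).


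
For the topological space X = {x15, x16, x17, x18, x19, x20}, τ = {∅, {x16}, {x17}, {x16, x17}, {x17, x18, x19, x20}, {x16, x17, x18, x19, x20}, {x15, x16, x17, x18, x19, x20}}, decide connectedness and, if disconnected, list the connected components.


(X, τ) is connected.

Find clopen sets (U ∈ τ with X ∖ U ∈ τ):
  U = ∅, X ∖ U = {x15, x16, x17, x18, x19, x20} — both open, so U is clopen.
  U = {x15, x16, x17, x18, x19, x20}, X ∖ U = ∅ — both open, so U is clopen.
Only trivial clopens (∅ and X) exist, so (X, τ) is connected.
Compute connected components by grouping points that agree on all clopens:
  component: {x15, x16, x17, x18, x19, x20}


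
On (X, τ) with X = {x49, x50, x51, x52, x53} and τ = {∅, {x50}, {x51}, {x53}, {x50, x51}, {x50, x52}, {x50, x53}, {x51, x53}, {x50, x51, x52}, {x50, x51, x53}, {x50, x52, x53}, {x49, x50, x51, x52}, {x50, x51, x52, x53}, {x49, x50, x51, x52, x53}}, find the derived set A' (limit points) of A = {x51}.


A' = {x49}

For each x ∈ X, list the open sets U ∈ τ with x ∈ U, then check whether U ∩ (A ∖ {x}) ≠ ∅ for every such U.
  x = x49: opens ∋ x are {x49, x50, x51, x52}, {x49, x50, x51, x52, x53}; each meets A ∖ {x49}, so x IS a limit point.
  x = x50: open {x50} ∋ x has {x50} ∩ (A ∖ {x50}) = ∅, so x is NOT a limit point.
  x = x51: open {x51} ∋ x has {x51} ∩ (A ∖ {x51}) = ∅, so x is NOT a limit point.
  x = x52: open {x50, x52} ∋ x has {x50, x52} ∩ (A ∖ {x52}) = ∅, so x is NOT a limit point.
  x = x53: open {x53} ∋ x has {x53} ∩ (A ∖ {x53}) = ∅, so x is NOT a limit point.
Collecting: A' = {x49}.


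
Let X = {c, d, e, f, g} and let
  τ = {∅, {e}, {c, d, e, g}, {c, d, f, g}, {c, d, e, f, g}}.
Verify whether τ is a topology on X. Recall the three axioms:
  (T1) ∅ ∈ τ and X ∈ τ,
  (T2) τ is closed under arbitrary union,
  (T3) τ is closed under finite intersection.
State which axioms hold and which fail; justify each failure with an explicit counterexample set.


τ is NOT a topology on X.

Axiom (T1): ∅ ∈ τ? Yes; X ∈ τ? Yes.
Axiom (T2/T3): check pairwise unions and intersections of members of τ.
Counterexample for (T3): {c, d, e, g} ∩ {c, d, f, g} = {c, d, g} ∉ τ. Therefore τ is NOT a topology.


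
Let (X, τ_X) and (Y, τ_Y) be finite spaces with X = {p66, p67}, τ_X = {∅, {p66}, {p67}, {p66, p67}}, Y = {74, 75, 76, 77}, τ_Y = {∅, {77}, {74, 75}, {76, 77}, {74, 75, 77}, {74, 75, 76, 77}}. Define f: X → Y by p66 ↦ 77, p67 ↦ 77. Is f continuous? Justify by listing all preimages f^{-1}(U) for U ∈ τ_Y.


f IS continuous.

Compute f^{-1}(U) for each U ∈ τ_Y:
  U = ∅: f^{-1}(U) = ∅ ∈ τ_X ✓.
  U = {77}: f^{-1}(U) = {p66, p67} ∈ τ_X ✓.
  U = {74, 75}: f^{-1}(U) = ∅ ∈ τ_X ✓.
  U = {76, 77}: f^{-1}(U) = {p66, p67} ∈ τ_X ✓.
  U = {74, 75, 77}: f^{-1}(U) = {p66, p67} ∈ τ_X ✓.
  U = {74, 75, 76, 77}: f^{-1}(U) = {p66, p67} ∈ τ_X ✓.
Every preimage lies in τ_X, so f IS continuous.
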